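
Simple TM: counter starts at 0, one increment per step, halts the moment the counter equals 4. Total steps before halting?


Counter starts at 0. Counting sequence:
  Step 1: counter = 1
  Step 2: counter = 2
  Step 3: counter = 3
  Step 4: counter = 4
Counter reached 4 -> halt
Total steps = 4

4


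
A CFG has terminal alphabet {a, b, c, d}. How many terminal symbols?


Terminal symbols: a, b, c, d
Counting each: a (#1), b (#2), c (#3), d (#4)
Total = 4

4


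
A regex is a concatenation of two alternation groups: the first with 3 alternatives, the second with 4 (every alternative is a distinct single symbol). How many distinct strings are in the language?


First group: 3 alternatives
Second group: 4 alternatives
Concatenation: each choice from group 1 pairs with each from group 2
Total = 3 x 4 = 12

12


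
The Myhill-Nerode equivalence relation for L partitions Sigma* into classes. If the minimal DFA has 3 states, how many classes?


Myhill-Nerode theorem:
Number of equivalence classes = number of states in minimal DFA
Minimal DFA states = 3
Therefore equivalence classes = 3

3


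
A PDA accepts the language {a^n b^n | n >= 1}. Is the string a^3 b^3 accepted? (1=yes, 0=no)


Language requires equal numbers of a's and b's
PDA pushes for each 'a', pops for each 'b'
Number of a's = 3
Number of b's = 3
3 == 3 -> Accept

1


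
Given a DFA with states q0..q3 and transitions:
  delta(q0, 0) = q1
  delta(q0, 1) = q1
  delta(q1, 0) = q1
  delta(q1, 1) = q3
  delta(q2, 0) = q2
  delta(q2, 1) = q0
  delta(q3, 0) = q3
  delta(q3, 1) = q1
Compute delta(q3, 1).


Looking up transition function:
delta(q3, 1) in the table
Row: q3, Column: 1
Result: q1

q1


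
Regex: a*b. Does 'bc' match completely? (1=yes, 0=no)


Pattern: a*b
String: 'bc'
Pattern requires: zero or more 'a's followed by exactly one 'b'
Found 0 leading 'a's
Remaining: 'bc'
Remaining is not 'b' -> no match
Result: 0

0


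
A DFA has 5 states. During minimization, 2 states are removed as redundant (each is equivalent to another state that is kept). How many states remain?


Original DFA: 5 states
Redundant states removed: 2
Minimized states = original - removed
= 5 - 2
= 3

3


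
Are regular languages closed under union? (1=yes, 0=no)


Regular languages are closed under:
- Union (DFA product construction)
- Intersection (DFA product construction)
- Complement (swap accept/reject states)
- Concatenation (NFA construction)
- Kleene star (NFA construction)
union is in this list
Therefore: closed

1


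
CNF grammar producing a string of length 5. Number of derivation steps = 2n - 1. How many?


Chomsky Normal Form derivation:
String length n = 5
Each step either:
  - Splits a nonterminal into two (n-1 such steps)
  - Converts a nonterminal to terminal (n such steps)
Total = (n-1) + n = 2n - 1
= 2(5) - 1
= 10 - 1
= 9

9


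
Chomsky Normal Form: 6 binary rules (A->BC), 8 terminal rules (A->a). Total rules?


CNF allows two rule forms:
  A -> BC (binary): 6 rules
  A -> a (terminal): 8 rules
Total = 6 + 8 = 14

14


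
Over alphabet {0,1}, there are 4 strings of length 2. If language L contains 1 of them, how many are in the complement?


Alphabet: {0,1}
String length: 2
Total strings of length 2 = 2^2 = 4
Strings in L = 1
Complement = total - |L|
= 4 - 1
= 3

3


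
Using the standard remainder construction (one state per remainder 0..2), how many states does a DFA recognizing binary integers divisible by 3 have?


Divisibility by 3 is tracked via the remainder mod 3: 0, 1, ..., 2
The construction assigns one state to each remainder
Number of remainders = 3

3


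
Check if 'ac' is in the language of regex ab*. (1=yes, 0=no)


Pattern: ab*
String: 'ac'
Pattern requires: exactly one 'a' followed by zero or more 'b's
First char is 'a' -> OK
Rest 'c': all b's? No
Result: 0

0


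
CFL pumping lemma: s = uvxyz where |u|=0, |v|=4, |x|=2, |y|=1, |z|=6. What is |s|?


|s| = |u| + |v| + |x| + |y| + |z|
= 0 + 4 + 2 + 1 + 6
= 4 + 2 + 7
= 6 + 7
= 13

13


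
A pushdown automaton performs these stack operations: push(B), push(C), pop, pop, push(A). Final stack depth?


Tracing stack operations:
  push(B) -> stack = [B], depth=1
  push(C) -> stack = [B,C], depth=2
  pop -> removed C, stack = [B], depth=1
  pop -> removed B, stack = [], depth=0
  push(A) -> stack = [A], depth=1
Final depth = 1

1


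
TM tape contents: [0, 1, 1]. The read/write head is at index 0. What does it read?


Tape: [0, 1, 1]
Positions: 0 1 2
Values:    0 1 1
Head at position 0
tape[0] = 0

0


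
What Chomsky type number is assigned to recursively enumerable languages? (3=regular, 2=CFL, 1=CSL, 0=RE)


Chomsky hierarchy levels:
  Type 3: Regular (DFA/NFA/regex)
  Type 2: Context-free (PDA)
  Type 1: Context-sensitive
  Type 0: Recursively enumerable (TM)
'recursively enumerable' corresponds to Type 0

0


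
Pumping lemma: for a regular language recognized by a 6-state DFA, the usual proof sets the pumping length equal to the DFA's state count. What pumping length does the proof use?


Pumping lemma for regular languages (standard proof):
Take p = |Q|, the number of DFA states.
Any string of length >= |Q| passes through |Q|+1 states while reading its first |Q| symbols,
so by pigeonhole some state repeats, giving the loop that can be pumped.
Here |Q| = 6
Therefore the proof uses p = 6

6


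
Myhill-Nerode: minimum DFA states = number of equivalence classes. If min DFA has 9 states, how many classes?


Myhill-Nerode theorem:
Number of equivalence classes = number of states in minimal DFA
Minimal DFA states = 9
Therefore equivalence classes = 9

9


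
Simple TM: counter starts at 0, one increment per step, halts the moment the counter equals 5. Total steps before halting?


Counter starts at 0. Counting sequence:
  Step 1: counter = 1
  Step 2: counter = 2
  Step 3: counter = 3
  Step 4: counter = 4
  Step 5: counter = 5
Counter reached 5 -> halt
Total steps = 5

5


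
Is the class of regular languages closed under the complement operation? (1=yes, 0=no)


Regular languages are closed under:
- Union (DFA product construction)
- Intersection (DFA product construction)
- Complement (swap accept/reject states)
- Concatenation (NFA construction)
- Kleene star (NFA construction)
complement is in this list
Therefore: closed

1


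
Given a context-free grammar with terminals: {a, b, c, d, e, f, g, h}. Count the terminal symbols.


Terminal symbols: a, b, c, d, e, f, g, h
Counting each: a (#1), b (#2), c (#3), d (#4), e (#5), f (#6), g (#7), h (#8)
Total = 8

8


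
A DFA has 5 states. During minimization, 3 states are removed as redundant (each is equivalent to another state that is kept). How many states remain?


Original DFA: 5 states
Redundant states removed: 3
Minimized states = original - removed
= 5 - 3
= 2

2


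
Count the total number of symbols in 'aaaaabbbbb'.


String: 'aaaaabbbbb'
Counting characters:
  'a' appears 5 time(s)
  'b' appears 5 time(s)
Total length = 5 + 5 = 10

10


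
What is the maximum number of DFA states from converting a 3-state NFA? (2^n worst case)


NFA has 3 states
Subset construction: each DFA state = subset of NFA states
Maximum subsets = 2^3
2^3 = 8

8


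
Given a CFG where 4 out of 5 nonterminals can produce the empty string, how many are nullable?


Nonterminals: {S, A, B, C, D}
A nonterminal is nullable if it can derive epsilon
Counting nullable nonterminals: 4
Total nullable = 4

4


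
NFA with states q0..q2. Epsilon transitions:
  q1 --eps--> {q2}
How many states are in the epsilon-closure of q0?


Starting from q0
Initialize closure = {q0}
q0 has no outgoing epsilon transitions -> nothing to add
Final closure: {q0}
Size = 1

1


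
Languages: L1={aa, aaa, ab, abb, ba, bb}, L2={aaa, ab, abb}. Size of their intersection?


L1 = {aa, aaa, ab, abb, ba, bb}
L2 = {aaa, ab, abb}
Checking each string in L1 against L2:
  'aa': in L2? No
  'aaa': in L2? Yes
  'ab': in L2? Yes
  'abb': in L2? Yes
  'ba': in L2? No
  'bb': in L2? No
Intersection = {aaa, ab, abb}
|L1 ∩ L2| = 3

3


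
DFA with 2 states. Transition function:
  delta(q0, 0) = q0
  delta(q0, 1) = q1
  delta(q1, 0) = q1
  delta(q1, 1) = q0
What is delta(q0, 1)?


Looking up transition function:
delta(q0, 1) in the table
Row: q0, Column: 1
Result: q1

q1


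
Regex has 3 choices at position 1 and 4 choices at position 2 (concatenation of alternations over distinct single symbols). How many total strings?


First group: 3 alternatives
Second group: 4 alternatives
Concatenation: each choice from group 1 pairs with each from group 2
Total = 3 x 4 = 12

12


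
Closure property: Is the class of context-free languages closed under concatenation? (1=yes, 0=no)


CFL closure properties:
  Closed under: union, concatenation, Kleene star
  NOT closed under: intersection, complement
Operation 'concatenation' is in closed list -> Yes (closed)

1


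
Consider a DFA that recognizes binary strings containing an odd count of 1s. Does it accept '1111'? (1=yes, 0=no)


DFA has 2 states: q_even (start, accept=no) and q_odd
Processing string '1111' character by character:
  Position 0: read '1', 1-count=1 -> q_odd
  Position 1: read '1', 1-count=2 -> q_even
  Position 2: read '1', 1-count=3 -> q_odd
  Position 3: read '1', 1-count=4 -> q_even
Final state: q_even, total 1s = 4 (even); the DFA requires an odd count -> reject

0


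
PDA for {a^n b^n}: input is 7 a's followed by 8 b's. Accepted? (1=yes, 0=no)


Language requires equal numbers of a's and b's
PDA pushes for each 'a', pops for each 'b'
Number of a's = 7
Number of b's = 8
7 != 8 -> Reject

0


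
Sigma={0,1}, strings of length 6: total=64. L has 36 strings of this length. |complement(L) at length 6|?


Alphabet: {0,1}
String length: 6
Total strings of length 6 = 2^6 = 64
Strings in L = 36
Complement = total - |L|
= 64 - 36
= 28

28


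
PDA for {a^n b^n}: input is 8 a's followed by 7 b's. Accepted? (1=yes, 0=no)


Language requires equal numbers of a's and b's
PDA pushes for each 'a', pops for each 'b'
Number of a's = 8
Number of b's = 7
8 != 7 -> Reject

0


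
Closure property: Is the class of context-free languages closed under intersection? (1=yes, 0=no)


CFL closure properties:
  Closed under: union, concatenation, Kleene star
  NOT closed under: intersection, complement
Operation 'intersection' is in not-closed list -> No (not closed)

0


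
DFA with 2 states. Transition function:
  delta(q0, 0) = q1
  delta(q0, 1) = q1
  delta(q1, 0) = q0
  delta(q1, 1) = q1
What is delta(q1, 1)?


Looking up transition function:
delta(q1, 1) in the table
Row: q1, Column: 1
Result: q1

q1


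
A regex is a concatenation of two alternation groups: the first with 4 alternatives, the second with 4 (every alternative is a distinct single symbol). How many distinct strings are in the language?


First group: 4 alternatives
Second group: 4 alternatives
Concatenation: each choice from group 1 pairs with each from group 2
Total = 4 x 4 = 16

16


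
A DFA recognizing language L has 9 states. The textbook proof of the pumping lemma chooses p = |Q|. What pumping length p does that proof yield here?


Pumping lemma for regular languages (standard proof):
Take p = |Q|, the number of DFA states.
Any string of length >= |Q| passes through |Q|+1 states while reading its first |Q| symbols,
so by pigeonhole some state repeats, giving the loop that can be pumped.
Here |Q| = 9
Therefore the proof uses p = 9

9


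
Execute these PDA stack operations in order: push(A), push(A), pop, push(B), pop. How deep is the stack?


Tracing stack operations:
  push(A) -> stack = [A], depth=1
  push(A) -> stack = [A,A], depth=2
  pop -> removed A, stack = [A], depth=1
  push(B) -> stack = [A,B], depth=2
  pop -> removed B, stack = [A], depth=1
Final depth = 1

1


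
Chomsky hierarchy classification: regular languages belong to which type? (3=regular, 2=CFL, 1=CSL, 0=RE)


Chomsky hierarchy levels:
  Type 3: Regular (DFA/NFA/regex)
  Type 2: Context-free (PDA)
  Type 1: Context-sensitive
  Type 0: Recursively enumerable (TM)
'regular' corresponds to Type 3

3


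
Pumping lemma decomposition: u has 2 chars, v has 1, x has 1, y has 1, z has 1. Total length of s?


|s| = |u| + |v| + |x| + |y| + |z|
= 2 + 1 + 1 + 1 + 1
= 3 + 1 + 2
= 4 + 2
= 6

6


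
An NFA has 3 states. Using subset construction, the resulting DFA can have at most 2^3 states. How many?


NFA has 3 states
Subset construction: each DFA state = subset of NFA states
Maximum subsets = 2^3
2^3 = 8

8


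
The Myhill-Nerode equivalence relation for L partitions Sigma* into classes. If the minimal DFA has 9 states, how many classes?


Myhill-Nerode theorem:
Number of equivalence classes = number of states in minimal DFA
Minimal DFA states = 9
Therefore equivalence classes = 9

9


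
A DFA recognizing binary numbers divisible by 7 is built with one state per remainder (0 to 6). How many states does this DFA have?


Divisibility by 7 is tracked via the remainder mod 7: 0, 1, ..., 6
The construction assigns one state to each remainder
Number of remainders = 7

7


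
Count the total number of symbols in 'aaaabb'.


String: 'aaaabb'
Counting characters:
  'a' appears 4 time(s)
  'b' appears 2 time(s)
Total length = 4 + 2 = 6

6


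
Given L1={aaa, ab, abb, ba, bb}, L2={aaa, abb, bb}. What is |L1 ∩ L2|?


L1 = {aaa, ab, abb, ba, bb}
L2 = {aaa, abb, bb}
Checking each string in L1 against L2:
  'aaa': in L2? Yes
  'ab': in L2? No
  'abb': in L2? Yes
  'ba': in L2? No
  'bb': in L2? Yes
Intersection = {aaa, abb, bb}
|L1 ∩ L2| = 3

3


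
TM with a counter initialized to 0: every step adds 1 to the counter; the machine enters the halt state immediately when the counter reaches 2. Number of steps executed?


Counter starts at 0. Counting sequence:
  Step 1: counter = 1
  Step 2: counter = 2
Counter reached 2 -> halt
Total steps = 2

2


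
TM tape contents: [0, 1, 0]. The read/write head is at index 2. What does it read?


Tape: [0, 1, 0]
Positions: 0 1 2
Values:    0 1 0
Head at position 2
tape[2] = 0

0


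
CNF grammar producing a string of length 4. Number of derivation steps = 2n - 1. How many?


Chomsky Normal Form derivation:
String length n = 4
Each step either:
  - Splits a nonterminal into two (n-1 such steps)
  - Converts a nonterminal to terminal (n such steps)
Total = (n-1) + n = 2n - 1
= 2(4) - 1
= 8 - 1
= 7

7


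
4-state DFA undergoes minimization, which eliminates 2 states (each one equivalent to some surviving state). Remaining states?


Original DFA: 4 states
Redundant states removed: 2
Minimized states = original - removed
= 4 - 2
= 2

2


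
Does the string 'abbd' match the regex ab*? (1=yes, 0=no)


Pattern: ab*
String: 'abbd'
Pattern requires: exactly one 'a' followed by zero or more 'b's
First char is 'a' -> OK
Rest 'bbd': all b's? No
Result: 0

0


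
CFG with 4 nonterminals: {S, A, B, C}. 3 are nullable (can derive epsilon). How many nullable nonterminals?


Nonterminals: {S, A, B, C}
A nonterminal is nullable if it can derive epsilon
Counting nullable nonterminals: 3
Total nullable = 3

3


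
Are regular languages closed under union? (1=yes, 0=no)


Regular languages are closed under:
- Union (DFA product construction)
- Intersection (DFA product construction)
- Complement (swap accept/reject states)
- Concatenation (NFA construction)
- Kleene star (NFA construction)
union is in this list
Therefore: closed

1


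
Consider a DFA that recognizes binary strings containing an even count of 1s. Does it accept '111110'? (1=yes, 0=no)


DFA has 2 states: q_even (start, accept=yes) and q_odd
Processing string '111110' character by character:
  Position 0: read '1', 1-count=1 -> q_odd
  Position 1: read '1', 1-count=2 -> q_even
  Position 2: read '1', 1-count=3 -> q_odd
  Position 3: read '1', 1-count=4 -> q_even
  Position 4: read '1', 1-count=5 -> q_odd
  Position 5: read '0', 1-count=5 -> q_odd (no change)
Final state: q_odd, total 1s = 5 (odd); the DFA requires an even count -> reject

0


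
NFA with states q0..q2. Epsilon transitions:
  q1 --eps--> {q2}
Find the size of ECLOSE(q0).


Starting from q0
Initialize closure = {q0}
q0 has no outgoing epsilon transitions -> nothing to add
Final closure: {q0}
Size = 1

1


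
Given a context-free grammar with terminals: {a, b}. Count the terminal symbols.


Terminal symbols: a, b
Counting each: a (#1), b (#2)
Total = 2

2


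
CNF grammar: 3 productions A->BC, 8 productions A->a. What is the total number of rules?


CNF allows two rule forms:
  A -> BC (binary): 3 rules
  A -> a (terminal): 8 rules
Total = 3 + 8 = 11

11


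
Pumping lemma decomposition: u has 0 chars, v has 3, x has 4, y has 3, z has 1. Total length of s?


|s| = |u| + |v| + |x| + |y| + |z|
= 0 + 3 + 4 + 3 + 1
= 3 + 4 + 4
= 7 + 4
= 11

11


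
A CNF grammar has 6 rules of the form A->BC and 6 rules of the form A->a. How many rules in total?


CNF allows two rule forms:
  A -> BC (binary): 6 rules
  A -> a (terminal): 6 rules
Total = 6 + 6 = 12

12


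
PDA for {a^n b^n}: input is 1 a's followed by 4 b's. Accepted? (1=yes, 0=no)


Language requires equal numbers of a's and b's
PDA pushes for each 'a', pops for each 'b'
Number of a's = 1
Number of b's = 4
1 != 4 -> Reject

0


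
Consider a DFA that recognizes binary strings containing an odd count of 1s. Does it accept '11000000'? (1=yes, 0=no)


DFA has 2 states: q_even (start, accept=no) and q_odd
Processing string '11000000' character by character:
  Position 0: read '1', 1-count=1 -> q_odd
  Position 1: read '1', 1-count=2 -> q_even
  Position 2: read '0', 1-count=2 -> q_even (no change)
  Position 3: read '0', 1-count=2 -> q_even (no change)
  Position 4: read '0', 1-count=2 -> q_even (no change)
  Position 5: read '0', 1-count=2 -> q_even (no change)
  Position 6: read '0', 1-count=2 -> q_even (no change)
  Position 7: read '0', 1-count=2 -> q_even (no change)
Final state: q_even, total 1s = 2 (even); the DFA requires an odd count -> reject

0


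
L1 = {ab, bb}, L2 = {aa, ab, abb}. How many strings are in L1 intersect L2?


L1 = {ab, bb}
L2 = {aa, ab, abb}
Checking each string in L1 against L2:
  'ab': in L2? Yes
  'bb': in L2? No
Intersection = {ab}
|L1 ∩ L2| = 1

1


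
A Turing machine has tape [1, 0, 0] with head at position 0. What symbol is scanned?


Tape: [1, 0, 0]
Positions: 0 1 2
Values:    1 0 0
Head at position 0
tape[0] = 1

1


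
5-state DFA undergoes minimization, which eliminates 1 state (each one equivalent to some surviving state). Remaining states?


Original DFA: 5 states
Redundant states removed: 1
Minimized states = original - removed
= 5 - 1
= 4

4


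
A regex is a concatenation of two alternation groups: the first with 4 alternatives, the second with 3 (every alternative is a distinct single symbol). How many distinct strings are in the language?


First group: 4 alternatives
Second group: 3 alternatives
Concatenation: each choice from group 1 pairs with each from group 2
Total = 4 x 3 = 12

12


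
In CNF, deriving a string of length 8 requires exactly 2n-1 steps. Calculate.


Chomsky Normal Form derivation:
String length n = 8
Each step either:
  - Splits a nonterminal into two (n-1 such steps)
  - Converts a nonterminal to terminal (n such steps)
Total = (n-1) + n = 2n - 1
= 2(8) - 1
= 16 - 1
= 15

15


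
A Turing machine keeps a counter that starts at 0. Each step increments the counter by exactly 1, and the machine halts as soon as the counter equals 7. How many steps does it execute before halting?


Counter starts at 0. Counting sequence:
  Step 1: counter = 1
  Step 2: counter = 2
  Step 3: counter = 3
  Step 4: counter = 4
  Step 5: counter = 5
  Step 6: counter = 6
  Step 7: counter = 7
Counter reached 7 -> halt
Total steps = 7

7


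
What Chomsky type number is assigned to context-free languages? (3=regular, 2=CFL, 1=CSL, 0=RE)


Chomsky hierarchy levels:
  Type 3: Regular (DFA/NFA/regex)
  Type 2: Context-free (PDA)
  Type 1: Context-sensitive
  Type 0: Recursively enumerable (TM)
'context-free' corresponds to Type 2

2


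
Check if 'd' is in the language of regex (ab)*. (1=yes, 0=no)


Pattern: (ab)*
String: 'd'
Pattern requires: zero or more repetitions of 'ab'
Length 1 is odd -> cannot be (ab)* -> no match
Result: 0

0


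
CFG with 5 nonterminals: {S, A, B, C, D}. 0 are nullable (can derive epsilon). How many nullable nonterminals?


Nonterminals: {S, A, B, C, D}
A nonterminal is nullable if it can derive epsilon
Counting nullable nonterminals: 0
Total nullable = 0

0


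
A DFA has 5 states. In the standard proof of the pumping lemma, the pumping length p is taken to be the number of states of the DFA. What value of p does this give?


Pumping lemma for regular languages (standard proof):
Take p = |Q|, the number of DFA states.
Any string of length >= |Q| passes through |Q|+1 states while reading its first |Q| symbols,
so by pigeonhole some state repeats, giving the loop that can be pumped.
Here |Q| = 5
Therefore the proof uses p = 5

5


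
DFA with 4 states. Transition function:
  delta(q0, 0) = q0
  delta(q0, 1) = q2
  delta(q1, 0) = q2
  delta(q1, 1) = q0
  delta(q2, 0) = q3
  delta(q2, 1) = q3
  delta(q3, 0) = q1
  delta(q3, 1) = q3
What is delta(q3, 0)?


Looking up transition function:
delta(q3, 0) in the table
Row: q3, Column: 0
Result: q1

q1


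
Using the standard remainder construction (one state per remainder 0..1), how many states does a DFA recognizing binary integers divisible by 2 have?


Divisibility by 2 is tracked via the remainder mod 2: 0, 1, ..., 1
The construction assigns one state to each remainder
Number of remainders = 2

2


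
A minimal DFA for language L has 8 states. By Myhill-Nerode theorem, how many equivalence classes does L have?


Myhill-Nerode theorem:
Number of equivalence classes = number of states in minimal DFA
Minimal DFA states = 8
Therefore equivalence classes = 8

8


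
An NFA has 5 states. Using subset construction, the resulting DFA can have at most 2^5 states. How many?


NFA has 5 states
Subset construction: each DFA state = subset of NFA states
Maximum subsets = 2^5
2^5 = 32

32


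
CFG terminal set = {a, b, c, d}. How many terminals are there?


Terminal symbols: a, b, c, d
Counting each: a (#1), b (#2), c (#3), d (#4)
Total = 4

4


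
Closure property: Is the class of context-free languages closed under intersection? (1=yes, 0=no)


CFL closure properties:
  Closed under: union, concatenation, Kleene star
  NOT closed under: intersection, complement
Operation 'intersection' is in not-closed list -> No (not closed)

0


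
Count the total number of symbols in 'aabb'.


String: 'aabb'
Counting characters:
  'a' appears 2 time(s)
  'b' appears 2 time(s)
Total length = 2 + 2 = 4

4


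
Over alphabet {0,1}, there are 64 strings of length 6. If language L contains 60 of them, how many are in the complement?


Alphabet: {0,1}
String length: 6
Total strings of length 6 = 2^6 = 64
Strings in L = 60
Complement = total - |L|
= 64 - 60
= 4

4


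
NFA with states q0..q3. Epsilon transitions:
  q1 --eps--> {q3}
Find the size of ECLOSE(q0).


Starting from q0
Initialize closure = {q0}
q0 has no outgoing epsilon transitions -> nothing to add
Final closure: {q0}
Size = 1

1


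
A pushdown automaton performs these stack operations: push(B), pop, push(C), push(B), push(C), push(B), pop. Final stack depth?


Tracing stack operations:
  push(B) -> stack = [B], depth=1
  pop -> removed B, stack = [], depth=0
  push(C) -> stack = [C], depth=1
  push(B) -> stack = [C,B], depth=2
  push(C) -> stack = [C,B,C], depth=3
  push(B) -> stack = [C,B,C,B], depth=4
  pop -> removed B, stack = [C,B,C], depth=3
Final depth = 3

3


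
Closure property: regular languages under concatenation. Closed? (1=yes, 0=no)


Regular languages are closed under:
- Union (DFA product construction)
- Intersection (DFA product construction)
- Complement (swap accept/reject states)
- Concatenation (NFA construction)
- Kleene star (NFA construction)
concatenation is in this list
Therefore: closed

1


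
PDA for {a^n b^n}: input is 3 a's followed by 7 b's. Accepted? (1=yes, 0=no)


Language requires equal numbers of a's and b's
PDA pushes for each 'a', pops for each 'b'
Number of a's = 3
Number of b's = 7
3 != 7 -> Reject

0


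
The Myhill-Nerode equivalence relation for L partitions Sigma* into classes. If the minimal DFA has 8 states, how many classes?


Myhill-Nerode theorem:
Number of equivalence classes = number of states in minimal DFA
Minimal DFA states = 8
Therefore equivalence classes = 8

8


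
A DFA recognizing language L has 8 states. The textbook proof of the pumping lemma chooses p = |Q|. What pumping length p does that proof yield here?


Pumping lemma for regular languages (standard proof):
Take p = |Q|, the number of DFA states.
Any string of length >= |Q| passes through |Q|+1 states while reading its first |Q| symbols,
so by pigeonhole some state repeats, giving the loop that can be pumped.
Here |Q| = 8
Therefore the proof uses p = 8

8


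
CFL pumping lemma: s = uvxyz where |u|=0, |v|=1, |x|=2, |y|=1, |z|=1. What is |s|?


|s| = |u| + |v| + |x| + |y| + |z|
= 0 + 1 + 2 + 1 + 1
= 1 + 2 + 2
= 3 + 2
= 5

5


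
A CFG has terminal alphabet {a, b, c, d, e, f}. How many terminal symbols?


Terminal symbols: a, b, c, d, e, f
Counting each: a (#1), b (#2), c (#3), d (#4), e (#5), f (#6)
Total = 6

6


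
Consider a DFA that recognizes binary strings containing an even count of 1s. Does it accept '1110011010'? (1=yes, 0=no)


DFA has 2 states: q_even (start, accept=yes) and q_odd
Processing string '1110011010' character by character:
  Position 0: read '1', 1-count=1 -> q_odd
  Position 1: read '1', 1-count=2 -> q_even
  Position 2: read '1', 1-count=3 -> q_odd
  Position 3: read '0', 1-count=3 -> q_odd (no change)
  Position 4: read '0', 1-count=3 -> q_odd (no change)
  Position 5: read '1', 1-count=4 -> q_even
  Position 6: read '1', 1-count=5 -> q_odd
  Position 7: read '0', 1-count=5 -> q_odd (no change)
  Position 8: read '1', 1-count=6 -> q_even
  Position 9: read '0', 1-count=6 -> q_even (no change)
Final state: q_even, total 1s = 6 (even); the DFA requires an even count -> accept

1


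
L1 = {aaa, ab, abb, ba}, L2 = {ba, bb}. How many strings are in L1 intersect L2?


L1 = {aaa, ab, abb, ba}
L2 = {ba, bb}
Checking each string in L1 against L2:
  'aaa': in L2? No
  'ab': in L2? No
  'abb': in L2? No
  'ba': in L2? Yes
Intersection = {ba}
|L1 ∩ L2| = 1

1


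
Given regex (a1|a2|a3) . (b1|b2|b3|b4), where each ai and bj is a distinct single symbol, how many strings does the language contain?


First group: 3 alternatives
Second group: 4 alternatives
Concatenation: each choice from group 1 pairs with each from group 2
Total = 3 x 4 = 12

12


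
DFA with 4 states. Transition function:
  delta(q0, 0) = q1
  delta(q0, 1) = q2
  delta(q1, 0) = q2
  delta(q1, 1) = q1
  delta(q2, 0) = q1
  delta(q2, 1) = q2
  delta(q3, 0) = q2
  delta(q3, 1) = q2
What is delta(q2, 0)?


Looking up transition function:
delta(q2, 0) in the table
Row: q2, Column: 0
Result: q1

q1


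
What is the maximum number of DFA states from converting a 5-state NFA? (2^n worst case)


NFA has 5 states
Subset construction: each DFA state = subset of NFA states
Maximum subsets = 2^5
2^5 = 32

32


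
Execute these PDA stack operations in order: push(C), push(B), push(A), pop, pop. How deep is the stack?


Tracing stack operations:
  push(C) -> stack = [C], depth=1
  push(B) -> stack = [C,B], depth=2
  push(A) -> stack = [C,B,A], depth=3
  pop -> removed A, stack = [C,B], depth=2
  pop -> removed B, stack = [C], depth=1
Final depth = 1

1


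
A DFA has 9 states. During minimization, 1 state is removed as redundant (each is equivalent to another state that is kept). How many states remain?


Original DFA: 9 states
Redundant states removed: 1
Minimized states = original - removed
= 9 - 1
= 8

8


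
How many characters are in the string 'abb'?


String: 'abb'
Counting characters:
  'a' appears 1 time(s)
  'b' appears 2 time(s)
Total length = 1 + 2 = 3

3


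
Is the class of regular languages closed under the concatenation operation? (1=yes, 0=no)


Regular languages are closed under:
- Union (DFA product construction)
- Intersection (DFA product construction)
- Complement (swap accept/reject states)
- Concatenation (NFA construction)
- Kleene star (NFA construction)
concatenation is in this list
Therefore: closed

1


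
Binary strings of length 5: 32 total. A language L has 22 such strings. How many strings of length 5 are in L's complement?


Alphabet: {0,1}
String length: 5
Total strings of length 5 = 2^5 = 32
Strings in L = 22
Complement = total - |L|
= 32 - 22
= 10

10


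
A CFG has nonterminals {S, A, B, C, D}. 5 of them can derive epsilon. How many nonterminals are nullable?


Nonterminals: {S, A, B, C, D}
A nonterminal is nullable if it can derive epsilon
Counting nullable nonterminals: 5
Total nullable = 5

5


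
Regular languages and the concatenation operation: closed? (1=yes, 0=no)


Regular languages are closed under all standard operations:
- Union: Yes (product construction)
- Intersection: Yes (product construction)
- Complement: Yes (swap accept/reject)
- Concatenation: Yes (NFA construction)
Operation: concatenation -> Closed

1


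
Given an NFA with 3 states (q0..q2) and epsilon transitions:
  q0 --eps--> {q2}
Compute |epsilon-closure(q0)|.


Starting from q0
Initialize closure = {q0}
Follow epsilon from q0 -> add q2
Final closure: {q0, q2}
Size = 2

2


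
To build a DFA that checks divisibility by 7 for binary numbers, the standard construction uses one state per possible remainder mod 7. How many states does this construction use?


Divisibility by 7 is tracked via the remainder mod 7: 0, 1, ..., 6
The construction assigns one state to each remainder
Number of remainders = 7

7


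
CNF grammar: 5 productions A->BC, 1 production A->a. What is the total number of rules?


CNF allows two rule forms:
  A -> BC (binary): 5 rules
  A -> a (terminal): 1 rule
Total = 5 + 1 = 6

6


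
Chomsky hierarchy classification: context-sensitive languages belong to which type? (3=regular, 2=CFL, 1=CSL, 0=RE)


Chomsky hierarchy levels:
  Type 3: Regular (DFA/NFA/regex)
  Type 2: Context-free (PDA)
  Type 1: Context-sensitive
  Type 0: Recursively enumerable (TM)
'context-sensitive' corresponds to Type 1

1


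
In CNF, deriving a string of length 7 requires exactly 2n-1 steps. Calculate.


Chomsky Normal Form derivation:
String length n = 7
Each step either:
  - Splits a nonterminal into two (n-1 such steps)
  - Converts a nonterminal to terminal (n such steps)
Total = (n-1) + n = 2n - 1
= 2(7) - 1
= 14 - 1
= 13

13


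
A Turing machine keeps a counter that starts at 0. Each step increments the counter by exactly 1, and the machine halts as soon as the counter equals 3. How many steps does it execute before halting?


Counter starts at 0. Counting sequence:
  Step 1: counter = 1
  Step 2: counter = 2
  Step 3: counter = 3
Counter reached 3 -> halt
Total steps = 3

3


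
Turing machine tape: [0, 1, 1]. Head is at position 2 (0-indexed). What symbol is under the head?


Tape: [0, 1, 1]
Positions: 0 1 2
Values:    0 1 1
Head at position 2
tape[2] = 1

1


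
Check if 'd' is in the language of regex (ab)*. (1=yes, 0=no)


Pattern: (ab)*
String: 'd'
Pattern requires: zero or more repetitions of 'ab'
Length 1 is odd -> cannot be (ab)* -> no match
Result: 0

0


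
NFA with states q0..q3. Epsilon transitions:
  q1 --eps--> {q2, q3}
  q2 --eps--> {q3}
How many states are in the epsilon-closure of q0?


Starting from q0
Initialize closure = {q0}
q0 has no outgoing epsilon transitions -> nothing to add
Final closure: {q0}
Size = 1

1


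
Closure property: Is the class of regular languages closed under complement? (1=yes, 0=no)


Regular languages are closed under all standard operations:
- Union: Yes (product construction)
- Intersection: Yes (product construction)
- Complement: Yes (swap accept/reject)
- Concatenation: Yes (NFA construction)
Operation: complement -> Closed

1


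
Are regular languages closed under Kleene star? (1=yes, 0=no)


Regular languages are closed under:
- Union (DFA product construction)
- Intersection (DFA product construction)
- Complement (swap accept/reject states)
- Concatenation (NFA construction)
- Kleene star (NFA construction)
Kleene star is in this list
Therefore: closed

1


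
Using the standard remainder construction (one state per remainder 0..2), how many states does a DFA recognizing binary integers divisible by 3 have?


Divisibility by 3 is tracked via the remainder mod 3: 0, 1, ..., 2
The construction assigns one state to each remainder
Number of remainders = 3

3


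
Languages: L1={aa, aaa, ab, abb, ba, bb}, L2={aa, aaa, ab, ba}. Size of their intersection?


L1 = {aa, aaa, ab, abb, ba, bb}
L2 = {aa, aaa, ab, ba}
Checking each string in L1 against L2:
  'aa': in L2? Yes
  'aaa': in L2? Yes
  'ab': in L2? Yes
  'abb': in L2? No
  'ba': in L2? Yes
  'bb': in L2? No
Intersection = {aa, aaa, ab, ba}
|L1 ∩ L2| = 4

4


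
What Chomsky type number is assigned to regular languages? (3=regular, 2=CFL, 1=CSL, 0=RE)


Chomsky hierarchy levels:
  Type 3: Regular (DFA/NFA/regex)
  Type 2: Context-free (PDA)
  Type 1: Context-sensitive
  Type 0: Recursively enumerable (TM)
'regular' corresponds to Type 3

3


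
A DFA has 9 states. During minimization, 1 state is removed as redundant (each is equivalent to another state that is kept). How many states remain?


Original DFA: 9 states
Redundant states removed: 1
Minimized states = original - removed
= 9 - 1
= 8

8


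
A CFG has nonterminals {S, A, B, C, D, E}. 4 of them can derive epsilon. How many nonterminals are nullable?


Nonterminals: {S, A, B, C, D, E}
A nonterminal is nullable if it can derive epsilon
Counting nullable nonterminals: 4
Total nullable = 4

4


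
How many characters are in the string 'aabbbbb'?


String: 'aabbbbb'
Counting characters:
  'a' appears 2 time(s)
  'b' appears 5 time(s)
Total length = 2 + 5 = 7

7


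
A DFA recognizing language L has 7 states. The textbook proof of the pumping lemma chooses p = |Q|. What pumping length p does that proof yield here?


Pumping lemma for regular languages (standard proof):
Take p = |Q|, the number of DFA states.
Any string of length >= |Q| passes through |Q|+1 states while reading its first |Q| symbols,
so by pigeonhole some state repeats, giving the loop that can be pumped.
Here |Q| = 7
Therefore the proof uses p = 7

7


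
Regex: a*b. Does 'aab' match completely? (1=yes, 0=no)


Pattern: a*b
String: 'aab'
Pattern requires: zero or more 'a's followed by exactly one 'b'
Found 2 leading 'a's
Remaining: 'b'
Remaining is exactly 'b' -> match
Result: 1

1


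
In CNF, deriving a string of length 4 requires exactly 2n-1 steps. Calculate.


Chomsky Normal Form derivation:
String length n = 4
Each step either:
  - Splits a nonterminal into two (n-1 such steps)
  - Converts a nonterminal to terminal (n such steps)
Total = (n-1) + n = 2n - 1
= 2(4) - 1
= 8 - 1
= 7

7


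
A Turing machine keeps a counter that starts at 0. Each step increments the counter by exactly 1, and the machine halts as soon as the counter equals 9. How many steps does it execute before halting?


Counter starts at 0. Counting sequence:
  Step 1: counter = 1
  Step 2: counter = 2
  Step 3: counter = 3
  Step 4: counter = 4
  Step 5: counter = 5
  Step 6: counter = 6
  ...
  Step 9: counter = 9
Counter reached 9 -> halt
Total steps = 9

9


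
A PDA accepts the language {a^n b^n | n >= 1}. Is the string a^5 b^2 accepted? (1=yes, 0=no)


Language requires equal numbers of a's and b's
PDA pushes for each 'a', pops for each 'b'
Number of a's = 5
Number of b's = 2
5 != 2 -> Reject

0


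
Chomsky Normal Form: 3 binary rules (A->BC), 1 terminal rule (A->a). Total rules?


CNF allows two rule forms:
  A -> BC (binary): 3 rules
  A -> a (terminal): 1 rule
Total = 3 + 1 = 4

4


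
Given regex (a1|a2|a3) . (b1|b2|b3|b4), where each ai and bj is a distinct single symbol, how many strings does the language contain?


First group: 3 alternatives
Second group: 4 alternatives
Concatenation: each choice from group 1 pairs with each from group 2
Total = 3 x 4 = 12

12


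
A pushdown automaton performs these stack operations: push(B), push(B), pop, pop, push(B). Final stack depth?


Tracing stack operations:
  push(B) -> stack = [B], depth=1
  push(B) -> stack = [B,B], depth=2
  pop -> removed B, stack = [B], depth=1
  pop -> removed B, stack = [], depth=0
  push(B) -> stack = [B], depth=1
Final depth = 1

1


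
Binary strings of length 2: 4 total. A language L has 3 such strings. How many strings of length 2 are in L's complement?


Alphabet: {0,1}
String length: 2
Total strings of length 2 = 2^2 = 4
Strings in L = 3
Complement = total - |L|
= 4 - 3
= 1

1


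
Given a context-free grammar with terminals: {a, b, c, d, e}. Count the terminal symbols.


Terminal symbols: a, b, c, d, e
Counting each: a (#1), b (#2), c (#3), d (#4), e (#5)
Total = 5

5


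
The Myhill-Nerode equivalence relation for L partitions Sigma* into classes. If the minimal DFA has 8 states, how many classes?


Myhill-Nerode theorem:
Number of equivalence classes = number of states in minimal DFA
Minimal DFA states = 8
Therefore equivalence classes = 8

8


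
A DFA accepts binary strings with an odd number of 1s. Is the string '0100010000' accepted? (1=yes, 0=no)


DFA has 2 states: q_even (start, accept=no) and q_odd
Processing string '0100010000' character by character:
  Position 0: read '0', 1-count=0 -> q_even (no change)
  Position 1: read '1', 1-count=1 -> q_odd
  Position 2: read '0', 1-count=1 -> q_odd (no change)
  Position 3: read '0', 1-count=1 -> q_odd (no change)
  Position 4: read '0', 1-count=1 -> q_odd (no change)
  Position 5: read '1', 1-count=2 -> q_even
  Position 6: read '0', 1-count=2 -> q_even (no change)
  Position 7: read '0', 1-count=2 -> q_even (no change)
  Position 8: read '0', 1-count=2 -> q_even (no change)
  Position 9: read '0', 1-count=2 -> q_even (no change)
Final state: q_even, total 1s = 2 (even); the DFA requires an odd count -> reject

0


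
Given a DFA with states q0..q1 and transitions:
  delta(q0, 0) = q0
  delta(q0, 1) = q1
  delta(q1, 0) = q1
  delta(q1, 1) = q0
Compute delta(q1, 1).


Looking up transition function:
delta(q1, 1) in the table
Row: q1, Column: 1
Result: q0

q0


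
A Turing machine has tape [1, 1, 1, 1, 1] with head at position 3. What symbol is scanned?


Tape: [1, 1, 1, 1, 1]
Positions: 0 1 2 3 4
Values:    1 1 1 1 1
Head at position 3
tape[3] = 1

1


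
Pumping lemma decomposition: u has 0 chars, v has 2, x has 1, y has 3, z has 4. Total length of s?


|s| = |u| + |v| + |x| + |y| + |z|
= 0 + 2 + 1 + 3 + 4
= 2 + 1 + 7
= 3 + 7
= 10

10


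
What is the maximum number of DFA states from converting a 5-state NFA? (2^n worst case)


NFA has 5 states
Subset construction: each DFA state = subset of NFA states
Maximum subsets = 2^5
2^5 = 32

32


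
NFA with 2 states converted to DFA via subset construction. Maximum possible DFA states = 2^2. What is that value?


NFA has 2 states
Subset construction: each DFA state = subset of NFA states
Maximum subsets = 2^2
2^2 = 4

4


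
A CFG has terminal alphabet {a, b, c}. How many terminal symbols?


Terminal symbols: a, b, c
Counting each: a (#1), b (#2), c (#3)
Total = 3

3
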